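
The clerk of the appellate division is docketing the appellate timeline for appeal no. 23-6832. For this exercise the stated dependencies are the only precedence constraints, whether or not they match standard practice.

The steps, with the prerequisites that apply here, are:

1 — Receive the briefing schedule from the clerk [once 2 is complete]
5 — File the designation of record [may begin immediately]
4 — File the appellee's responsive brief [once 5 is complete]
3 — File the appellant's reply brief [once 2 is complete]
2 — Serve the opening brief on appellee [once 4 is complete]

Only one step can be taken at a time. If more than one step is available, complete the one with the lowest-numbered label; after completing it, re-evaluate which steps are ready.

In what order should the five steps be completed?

Only 5 has no prerequisites, so it is first.
4 is the only step now ready → 4.
That leaves 2 as the only ready step → 2.
Now 1 and 3 have their prerequisites met. 1 has the earlier label, so 1 next.
3 is the only step now ready → 3.

5, 4, 2, 1, 3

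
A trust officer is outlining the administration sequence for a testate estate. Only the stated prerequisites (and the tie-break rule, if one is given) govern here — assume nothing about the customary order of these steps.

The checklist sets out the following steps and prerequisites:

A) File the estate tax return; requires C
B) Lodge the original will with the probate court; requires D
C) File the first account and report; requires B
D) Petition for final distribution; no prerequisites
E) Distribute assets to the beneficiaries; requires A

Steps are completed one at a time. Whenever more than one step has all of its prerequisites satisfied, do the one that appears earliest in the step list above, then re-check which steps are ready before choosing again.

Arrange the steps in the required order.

D, B, C, A, E

Only D has no prerequisites, so it is first.
B needed D, now all done → B.
C needed B, now all done → C.
That leaves A as the only ready step → A.
That leaves E as the only ready step → E.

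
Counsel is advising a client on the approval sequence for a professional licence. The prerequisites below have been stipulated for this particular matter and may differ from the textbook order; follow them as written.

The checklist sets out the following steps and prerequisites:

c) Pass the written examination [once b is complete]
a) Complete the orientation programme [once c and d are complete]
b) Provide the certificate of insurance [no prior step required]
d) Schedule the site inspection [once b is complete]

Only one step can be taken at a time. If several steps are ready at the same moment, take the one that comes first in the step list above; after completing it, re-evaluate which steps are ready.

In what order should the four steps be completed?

b has no prerequisites → b first.
Ready: c and d. c is listed earlier → c.
That leaves d as the only ready step → d.
That leaves a as the only ready step → a.

b, c, d, a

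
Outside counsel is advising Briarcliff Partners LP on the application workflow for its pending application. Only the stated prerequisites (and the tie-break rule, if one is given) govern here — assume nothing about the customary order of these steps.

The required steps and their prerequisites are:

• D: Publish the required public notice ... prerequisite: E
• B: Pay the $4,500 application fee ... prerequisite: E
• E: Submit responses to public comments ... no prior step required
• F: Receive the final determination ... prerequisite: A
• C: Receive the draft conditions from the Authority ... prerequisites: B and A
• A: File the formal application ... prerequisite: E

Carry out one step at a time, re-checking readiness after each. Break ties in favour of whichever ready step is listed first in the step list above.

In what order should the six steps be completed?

E has no prerequisites → E first.
D, B and A are all available; D is listed earlier → D.
B and A are both available; B is listed earlier → B.
That leaves A as the only ready step → A.
F and C are both available; F is listed earlier → F.
C needed B and A, now all done → C.

E, D, B, A, F, C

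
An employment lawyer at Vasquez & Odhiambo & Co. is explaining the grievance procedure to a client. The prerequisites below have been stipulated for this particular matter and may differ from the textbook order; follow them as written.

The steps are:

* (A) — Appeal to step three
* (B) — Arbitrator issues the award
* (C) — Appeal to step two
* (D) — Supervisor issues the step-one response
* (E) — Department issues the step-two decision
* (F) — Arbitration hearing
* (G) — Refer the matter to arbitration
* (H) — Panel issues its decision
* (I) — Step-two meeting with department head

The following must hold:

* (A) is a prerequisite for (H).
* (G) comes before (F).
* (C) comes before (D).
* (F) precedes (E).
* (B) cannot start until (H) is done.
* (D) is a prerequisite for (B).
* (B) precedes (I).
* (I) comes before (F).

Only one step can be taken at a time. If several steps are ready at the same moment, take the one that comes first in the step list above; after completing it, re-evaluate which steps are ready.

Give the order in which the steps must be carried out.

(A), (C) and (G) have no prerequisites; (A) is listed earlier, so (A) is first.
Now (C), (G) and (H) have their prerequisites met. (C) is listed earlier, so (C) next.
Now (D), (G) and (H) have their prerequisites met. (D) is listed earlier, so (D) next.
Ready: (G) and (H). (G) is listed earlier → (G).
Next only (H) has its prerequisites met → (H).
Next only (B) has its prerequisites met → (B).
That leaves (I) as the only ready step → (I).
That leaves (F) as the only ready step → (F).
(E) is the only step now ready → (E).

(A), (C), (D), (G), (H), (B), (I), (F), (E)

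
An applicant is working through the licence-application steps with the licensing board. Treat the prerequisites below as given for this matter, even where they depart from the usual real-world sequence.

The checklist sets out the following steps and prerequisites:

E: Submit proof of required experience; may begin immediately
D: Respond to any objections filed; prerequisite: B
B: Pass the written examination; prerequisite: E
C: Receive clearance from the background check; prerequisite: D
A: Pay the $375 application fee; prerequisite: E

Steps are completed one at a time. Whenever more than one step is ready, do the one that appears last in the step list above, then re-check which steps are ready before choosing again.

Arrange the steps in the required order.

E A B D C

Only E has no prerequisites, so it is first.
A and B are both available; A is listed later → A.
B is the only step now ready → B.
D needed B, now all done → D.
That leaves C as the only ready step → C.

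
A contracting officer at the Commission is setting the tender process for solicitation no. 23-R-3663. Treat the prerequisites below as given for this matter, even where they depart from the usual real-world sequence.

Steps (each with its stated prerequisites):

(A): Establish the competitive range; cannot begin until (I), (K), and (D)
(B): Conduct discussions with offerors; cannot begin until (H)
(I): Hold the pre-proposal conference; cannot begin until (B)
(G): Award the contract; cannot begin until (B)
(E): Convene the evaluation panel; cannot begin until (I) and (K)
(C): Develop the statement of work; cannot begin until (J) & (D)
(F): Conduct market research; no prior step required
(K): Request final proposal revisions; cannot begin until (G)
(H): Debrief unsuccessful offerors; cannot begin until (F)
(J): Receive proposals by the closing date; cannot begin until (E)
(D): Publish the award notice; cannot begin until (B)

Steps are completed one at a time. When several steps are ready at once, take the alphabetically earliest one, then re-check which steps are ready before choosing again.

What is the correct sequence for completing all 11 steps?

(F) has no prerequisites → (F) first.
(H) is the only step now ready → (H).
(B) needed (H), now all done → (B).
Now (D), (G) and (I) have their prerequisites met. (D) has the earlier label, so (D) next.
Ready: (G) and (I). (G) has the earlier label → (G).
(K) now also ready, so the ready set is {(I), (K)}; (I) has the earlier label → (I).
(K) needed (G), now all done → (K).
Ready: (A) and (E). (A) has the earlier label → (A).
(E) is the only step now ready → (E).
(J) needed (E), now all done → (J).
Next only (C) has its prerequisites met → (C).

(F) → (H) → (B) → (D) → (G) → (I) → (K) → (A) → (E) → (J) → (C)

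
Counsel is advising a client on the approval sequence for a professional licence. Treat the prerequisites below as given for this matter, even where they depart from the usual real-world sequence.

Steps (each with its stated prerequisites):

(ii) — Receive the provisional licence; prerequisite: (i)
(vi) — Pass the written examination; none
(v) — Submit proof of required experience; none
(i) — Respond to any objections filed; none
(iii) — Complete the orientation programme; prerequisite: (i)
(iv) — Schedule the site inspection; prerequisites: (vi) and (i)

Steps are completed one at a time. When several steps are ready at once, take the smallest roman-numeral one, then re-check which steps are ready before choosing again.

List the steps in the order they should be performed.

Nothing is required for (i), (v) and (vi). (i) has the earlier label → (i) first.
(ii) and (iii) now also ready, so the ready set is {(ii), (iii), (v), (vi)}; (ii) has the earlier label → (ii).
Now (iii), (v) and (vi) have their prerequisites met. (iii) has the earlier label, so (iii) next.
Ready: (v) and (vi). (v) has the earlier label → (v).
(vi) is the only step now ready → (vi).
(iv) needed (i) and (vi), now all done → (iv).

(i) → (ii) → (iii) → (v) → (vi) → (iv)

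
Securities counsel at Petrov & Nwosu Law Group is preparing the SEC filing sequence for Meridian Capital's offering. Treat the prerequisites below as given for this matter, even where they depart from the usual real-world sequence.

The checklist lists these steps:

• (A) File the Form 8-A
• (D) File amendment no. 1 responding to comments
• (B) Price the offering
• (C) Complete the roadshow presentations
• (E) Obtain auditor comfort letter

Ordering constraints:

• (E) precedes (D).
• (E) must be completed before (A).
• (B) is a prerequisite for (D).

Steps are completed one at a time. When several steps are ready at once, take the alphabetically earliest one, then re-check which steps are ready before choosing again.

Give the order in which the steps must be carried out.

(B), (C), (E), (A), (D)

(B), (C) and (E) have no prerequisites; (B) has the earlier label, so (B) is first.
(C) and (E) are both available; (C) has the earlier label → (C).
Next only (E) has its prerequisites met → (E).
Now (A) and (D) have their prerequisites met. (A) has the earlier label, so (A) next.
(D) needed (B) and (E), now all done → (D).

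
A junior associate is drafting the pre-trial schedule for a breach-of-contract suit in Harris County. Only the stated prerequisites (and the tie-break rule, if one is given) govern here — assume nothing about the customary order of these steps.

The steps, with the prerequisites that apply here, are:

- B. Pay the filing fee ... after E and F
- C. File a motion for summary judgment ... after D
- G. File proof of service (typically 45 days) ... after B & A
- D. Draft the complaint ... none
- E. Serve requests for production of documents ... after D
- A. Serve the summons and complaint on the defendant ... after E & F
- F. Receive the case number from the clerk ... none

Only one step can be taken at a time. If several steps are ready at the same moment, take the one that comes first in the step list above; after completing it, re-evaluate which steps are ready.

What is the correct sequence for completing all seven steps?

D and F have no prerequisites; D is listed earlier, so D is first.
C and E now also ready, so the ready set is {C, E, F}; C is listed earlier → C.
Ready: E and F. E is listed earlier → E.
That leaves F as the only ready step → F.
Ready: B and A. B is listed earlier → B.
A is the only step now ready → A.
G is the only step now ready → G.

D → C → E → F → B → A → G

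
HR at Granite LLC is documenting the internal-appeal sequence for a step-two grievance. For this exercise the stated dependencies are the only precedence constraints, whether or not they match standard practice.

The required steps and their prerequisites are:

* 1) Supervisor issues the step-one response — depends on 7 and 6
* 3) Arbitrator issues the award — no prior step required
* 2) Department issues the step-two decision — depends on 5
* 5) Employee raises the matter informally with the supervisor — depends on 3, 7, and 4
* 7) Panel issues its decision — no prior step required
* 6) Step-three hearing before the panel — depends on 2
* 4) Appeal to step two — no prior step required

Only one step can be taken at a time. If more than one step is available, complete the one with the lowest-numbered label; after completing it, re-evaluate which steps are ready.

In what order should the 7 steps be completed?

3, 4, 7, 5, 2, 6, 1

3, 4 and 7 have no prerequisites; 3 has the earlier label, so 3 is first.
Now 4 and 7 have their prerequisites met. 4 has the earlier label, so 4 next.
That leaves 7 as the only ready step → 7.
Next only 5 has its prerequisites met → 5.
2 needed 5, now all done → 2.
That leaves 6 as the only ready step → 6.
Next only 1 has its prerequisites met → 1.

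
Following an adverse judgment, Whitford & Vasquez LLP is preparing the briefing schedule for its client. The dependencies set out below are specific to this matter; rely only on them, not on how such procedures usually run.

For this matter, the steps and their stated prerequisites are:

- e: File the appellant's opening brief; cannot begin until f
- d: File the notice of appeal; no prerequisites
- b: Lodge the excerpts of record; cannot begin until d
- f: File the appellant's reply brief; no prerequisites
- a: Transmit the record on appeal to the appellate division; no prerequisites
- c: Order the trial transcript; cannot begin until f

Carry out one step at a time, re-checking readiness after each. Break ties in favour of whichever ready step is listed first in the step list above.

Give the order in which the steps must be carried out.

d b f e a c

d, f and a have no prerequisites; d is listed earlier, so d is first.
Now b, f and a have their prerequisites met. b is listed earlier, so b next.
Now f and a have their prerequisites met. f is listed earlier, so f next.
e, a and c are all available; e is listed earlier → e.
a and c are both available; a is listed earlier → a.
That leaves c as the only ready step → c.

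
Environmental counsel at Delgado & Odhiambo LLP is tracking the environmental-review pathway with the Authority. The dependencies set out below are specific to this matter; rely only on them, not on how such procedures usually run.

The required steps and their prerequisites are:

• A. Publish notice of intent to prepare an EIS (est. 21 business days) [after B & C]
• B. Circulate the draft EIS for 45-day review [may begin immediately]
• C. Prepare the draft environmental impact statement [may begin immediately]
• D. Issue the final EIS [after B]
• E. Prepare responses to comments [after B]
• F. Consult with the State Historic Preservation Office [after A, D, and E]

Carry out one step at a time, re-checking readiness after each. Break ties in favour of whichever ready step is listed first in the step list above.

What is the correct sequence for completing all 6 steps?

B and C have no prerequisites; B is listed earlier, so B is first.
Now C, D and E have their prerequisites met. C is listed earlier, so C next.
Now A, D and E have their prerequisites met. A is listed earlier, so A next.
Now D and E have their prerequisites met. D is listed earlier, so D next.
That leaves E as the only ready step → E.
F needed A, D and E, now all done → F.

B → C → A → D → E → F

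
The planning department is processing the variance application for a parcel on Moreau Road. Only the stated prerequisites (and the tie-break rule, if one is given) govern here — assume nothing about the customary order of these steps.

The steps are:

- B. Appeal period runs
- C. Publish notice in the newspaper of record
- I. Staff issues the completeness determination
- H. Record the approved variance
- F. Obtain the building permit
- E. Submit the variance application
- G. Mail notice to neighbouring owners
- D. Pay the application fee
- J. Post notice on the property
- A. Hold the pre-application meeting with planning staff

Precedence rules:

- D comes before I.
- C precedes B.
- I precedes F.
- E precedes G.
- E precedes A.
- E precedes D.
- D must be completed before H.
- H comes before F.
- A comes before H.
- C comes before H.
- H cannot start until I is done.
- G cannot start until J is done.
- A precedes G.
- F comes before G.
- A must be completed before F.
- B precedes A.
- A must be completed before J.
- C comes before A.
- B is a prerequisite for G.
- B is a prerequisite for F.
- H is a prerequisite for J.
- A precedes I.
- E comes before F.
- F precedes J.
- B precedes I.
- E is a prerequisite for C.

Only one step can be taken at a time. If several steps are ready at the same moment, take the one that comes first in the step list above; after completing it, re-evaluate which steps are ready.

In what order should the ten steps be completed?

E is the only step with nothing outstanding, so it goes first.
Ready: C and D. C is listed earlier → C.
B now also ready, so the ready set is {B, D}; B is listed earlier → B.
Now D and A have their prerequisites met. D is listed earlier, so D next.
Next only A has its prerequisites met → A.
Next only I has its prerequisites met → I.
Next only H has its prerequisites met → H.
Next only F has its prerequisites met → F.
J needed H, F and A, now all done → J.
Next only G has its prerequisites met → G.

E C B D A I H F J G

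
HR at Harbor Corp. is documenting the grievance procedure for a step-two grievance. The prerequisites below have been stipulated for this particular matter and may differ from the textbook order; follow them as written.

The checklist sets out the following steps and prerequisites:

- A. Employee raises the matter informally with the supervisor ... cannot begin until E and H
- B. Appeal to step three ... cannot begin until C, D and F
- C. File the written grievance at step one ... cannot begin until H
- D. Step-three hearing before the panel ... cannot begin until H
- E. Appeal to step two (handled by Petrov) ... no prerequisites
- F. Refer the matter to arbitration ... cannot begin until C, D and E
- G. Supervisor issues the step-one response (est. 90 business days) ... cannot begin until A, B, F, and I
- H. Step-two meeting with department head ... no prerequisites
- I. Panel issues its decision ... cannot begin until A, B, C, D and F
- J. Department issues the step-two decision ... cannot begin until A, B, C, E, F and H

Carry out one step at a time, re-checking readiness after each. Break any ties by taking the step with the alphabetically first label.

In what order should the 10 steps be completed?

E → H → A → C → D → F → B → I → G → J

E and H have no prerequisites; E has the earlier label, so E is first.
That leaves H as the only ready step → H.
Ready: A, C and D. A has the earlier label → A.
Ready: C and D. C has the earlier label → C.
That leaves D as the only ready step → D.
F needed C, D and E, now all done → F.
That leaves B as the only ready step → B.
Ready: I and J. I has the earlier label → I.
Ready: G and J. G has the earlier label → G.
That leaves J as the only ready step → J.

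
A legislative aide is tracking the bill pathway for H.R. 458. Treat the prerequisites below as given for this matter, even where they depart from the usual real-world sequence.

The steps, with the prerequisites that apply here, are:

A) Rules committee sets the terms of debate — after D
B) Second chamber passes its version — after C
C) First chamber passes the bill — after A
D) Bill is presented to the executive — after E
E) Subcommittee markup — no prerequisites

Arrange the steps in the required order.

E, D, A, C, B

E has no prerequisites → E first.
Next only D has its prerequisites met → D.
That leaves A as the only ready step → A.
That leaves C as the only ready step → C.
B is the only step now ready → B.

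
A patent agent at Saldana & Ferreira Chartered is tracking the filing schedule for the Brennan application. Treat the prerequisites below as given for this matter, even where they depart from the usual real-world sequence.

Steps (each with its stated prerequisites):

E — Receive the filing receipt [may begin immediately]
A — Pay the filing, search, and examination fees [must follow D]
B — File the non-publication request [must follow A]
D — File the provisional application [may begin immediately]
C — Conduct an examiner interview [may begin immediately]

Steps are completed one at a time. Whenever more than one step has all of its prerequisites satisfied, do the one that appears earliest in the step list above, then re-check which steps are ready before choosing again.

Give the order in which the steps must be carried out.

E, D, A, B, C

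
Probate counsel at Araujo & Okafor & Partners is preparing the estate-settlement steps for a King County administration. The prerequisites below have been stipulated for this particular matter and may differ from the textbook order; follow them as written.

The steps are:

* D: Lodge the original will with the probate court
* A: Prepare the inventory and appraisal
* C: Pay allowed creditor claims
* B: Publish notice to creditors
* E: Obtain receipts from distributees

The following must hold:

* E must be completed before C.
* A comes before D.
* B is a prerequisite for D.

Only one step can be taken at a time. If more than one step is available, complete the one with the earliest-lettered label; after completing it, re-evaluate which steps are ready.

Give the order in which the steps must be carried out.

A, B, D, E, C

A, B and E have no prerequisites; A has the earlier label, so A is first.
Ready: B and E. B has the earlier label → B.
D and E are both available; D has the earlier label → D.
That leaves E as the only ready step → E.
Next only C has its prerequisites met → C.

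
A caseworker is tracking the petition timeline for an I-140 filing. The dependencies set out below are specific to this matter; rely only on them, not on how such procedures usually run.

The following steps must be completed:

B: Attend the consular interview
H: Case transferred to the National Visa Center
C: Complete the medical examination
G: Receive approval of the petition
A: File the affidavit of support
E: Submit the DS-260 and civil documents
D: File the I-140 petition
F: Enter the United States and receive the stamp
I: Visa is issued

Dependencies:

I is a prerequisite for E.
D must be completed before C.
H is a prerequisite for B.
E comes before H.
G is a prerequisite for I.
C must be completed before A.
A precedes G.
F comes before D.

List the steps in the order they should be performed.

F is the only step with nothing outstanding, so it goes first.
Next only D has its prerequisites met → D.
Next only C has its prerequisites met → C.
That leaves A as the only ready step → A.
G is the only step now ready → G.
I is the only step now ready → I.
E needed I, now all done → E.
H is the only step now ready → H.
B is the only step now ready → B.

F, D, C, A, G, I, E, H, B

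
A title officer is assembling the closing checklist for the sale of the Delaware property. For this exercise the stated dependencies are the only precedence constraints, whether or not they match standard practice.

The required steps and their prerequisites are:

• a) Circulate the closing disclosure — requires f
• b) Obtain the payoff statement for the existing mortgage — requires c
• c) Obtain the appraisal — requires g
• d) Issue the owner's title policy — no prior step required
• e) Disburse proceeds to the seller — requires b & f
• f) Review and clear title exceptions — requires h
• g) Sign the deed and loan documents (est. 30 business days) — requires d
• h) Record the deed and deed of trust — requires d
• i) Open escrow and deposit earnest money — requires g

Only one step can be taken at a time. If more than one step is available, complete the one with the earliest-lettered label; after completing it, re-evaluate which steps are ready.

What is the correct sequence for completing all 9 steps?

d, g, c, b, h, f, a, e, i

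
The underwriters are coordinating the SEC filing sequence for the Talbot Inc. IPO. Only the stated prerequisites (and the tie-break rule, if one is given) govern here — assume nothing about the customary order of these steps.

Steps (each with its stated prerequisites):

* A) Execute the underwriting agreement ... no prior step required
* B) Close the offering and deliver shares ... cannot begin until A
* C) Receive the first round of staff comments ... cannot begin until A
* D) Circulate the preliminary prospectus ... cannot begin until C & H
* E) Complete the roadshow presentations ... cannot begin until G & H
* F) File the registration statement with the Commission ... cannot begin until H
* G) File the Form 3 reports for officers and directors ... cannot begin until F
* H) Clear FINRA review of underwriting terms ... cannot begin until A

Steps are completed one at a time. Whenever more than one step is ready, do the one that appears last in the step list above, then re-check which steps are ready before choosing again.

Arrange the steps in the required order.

A is the only step with nothing outstanding, so it goes first.
Ready: H, C and B. H is listed later → H.
F now also ready, so the ready set is {F, C, B}; F is listed later → F.
G now also ready, so the ready set is {G, C, B}; G is listed later → G.
E now also ready, so the ready set is {E, C, B}; E is listed later → E.
Now C and B have their prerequisites met. C is listed later, so C next.
D and B are both available; D is listed later → D.
Next only B has its prerequisites met → B.

A → H → F → G → E → C → D → B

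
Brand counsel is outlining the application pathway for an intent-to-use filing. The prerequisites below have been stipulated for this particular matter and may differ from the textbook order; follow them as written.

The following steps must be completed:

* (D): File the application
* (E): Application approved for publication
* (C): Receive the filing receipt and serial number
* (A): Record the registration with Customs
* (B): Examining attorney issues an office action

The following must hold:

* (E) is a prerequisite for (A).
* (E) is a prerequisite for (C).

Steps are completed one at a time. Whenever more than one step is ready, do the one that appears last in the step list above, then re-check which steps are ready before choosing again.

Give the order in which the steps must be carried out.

(B) → (E) → (A) → (C) → (D)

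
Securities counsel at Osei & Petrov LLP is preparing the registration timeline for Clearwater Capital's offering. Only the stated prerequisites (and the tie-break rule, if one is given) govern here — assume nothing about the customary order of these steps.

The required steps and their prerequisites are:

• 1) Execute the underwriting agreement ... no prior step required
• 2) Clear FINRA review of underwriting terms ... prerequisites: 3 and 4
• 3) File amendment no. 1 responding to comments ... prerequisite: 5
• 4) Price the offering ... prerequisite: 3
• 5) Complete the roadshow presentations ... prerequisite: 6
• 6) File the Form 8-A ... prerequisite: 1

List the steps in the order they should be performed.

1 6 5 3 4 2

Only 1 has no prerequisites, so it is first.
6 is the only step now ready → 6.
Next only 5 has its prerequisites met → 5.
3 needed 5, now all done → 3.
4 needed 3, now all done → 4.
Next only 2 has its prerequisites met → 2.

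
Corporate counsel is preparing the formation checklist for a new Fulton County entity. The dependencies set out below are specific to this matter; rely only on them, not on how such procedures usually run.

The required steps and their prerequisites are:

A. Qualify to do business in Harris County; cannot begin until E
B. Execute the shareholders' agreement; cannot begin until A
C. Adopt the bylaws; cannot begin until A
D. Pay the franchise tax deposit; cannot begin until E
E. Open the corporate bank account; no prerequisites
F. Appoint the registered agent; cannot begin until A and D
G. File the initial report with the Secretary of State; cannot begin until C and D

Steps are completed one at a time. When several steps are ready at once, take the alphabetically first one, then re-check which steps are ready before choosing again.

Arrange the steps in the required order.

E → A → B → C → D → F → G

Only E has no prerequisites, so it is first.
A and D are both available; A has the earlier label → A.
B and C now also ready, so the ready set is {B, C, D}; B has the earlier label → B.
Ready: C and D. C has the earlier label → C.
D is the only step now ready → D.
Ready: F and G. F has the earlier label → F.
That leaves G as the only ready step → G.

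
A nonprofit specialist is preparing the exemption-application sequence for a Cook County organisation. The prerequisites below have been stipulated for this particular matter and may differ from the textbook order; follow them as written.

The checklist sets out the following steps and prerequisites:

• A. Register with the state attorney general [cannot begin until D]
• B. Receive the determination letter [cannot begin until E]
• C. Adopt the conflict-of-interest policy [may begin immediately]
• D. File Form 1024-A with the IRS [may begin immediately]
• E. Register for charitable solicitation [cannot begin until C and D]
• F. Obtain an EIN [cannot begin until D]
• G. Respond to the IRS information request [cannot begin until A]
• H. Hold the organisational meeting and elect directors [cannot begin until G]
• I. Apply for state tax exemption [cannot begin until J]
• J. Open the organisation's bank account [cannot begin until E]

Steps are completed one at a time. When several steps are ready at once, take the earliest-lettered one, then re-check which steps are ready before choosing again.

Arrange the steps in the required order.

C, D, A, E, B, F, G, H, J, I

Nothing is required for C and D. C has the earlier label → C first.
That leaves D as the only ready step → D.
Ready: A, E and F. A has the earlier label → A.
G now also ready, so the ready set is {E, F, G}; E has the earlier label → E.
Now B, F, G and J have their prerequisites met. B has the earlier label, so B next.
Ready: F, G and J. F has the earlier label → F.
Now G and J have their prerequisites met. G has the earlier label, so G next.
H and J are both available; H has the earlier label → H.
J is the only step now ready → J.
I needed J, now all done → I.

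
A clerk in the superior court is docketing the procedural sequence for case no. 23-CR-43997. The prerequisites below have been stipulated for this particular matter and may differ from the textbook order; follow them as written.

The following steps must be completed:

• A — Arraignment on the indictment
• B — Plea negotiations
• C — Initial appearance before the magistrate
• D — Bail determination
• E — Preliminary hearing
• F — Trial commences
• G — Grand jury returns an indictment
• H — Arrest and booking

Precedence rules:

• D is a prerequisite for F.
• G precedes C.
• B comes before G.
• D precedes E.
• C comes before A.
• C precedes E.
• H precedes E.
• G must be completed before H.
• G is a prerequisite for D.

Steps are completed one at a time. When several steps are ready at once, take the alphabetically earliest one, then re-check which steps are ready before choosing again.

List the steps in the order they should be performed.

B G C A D F H E

Only B has no prerequisites, so it is first.
G needed B, now all done → G.
Now C, D and H have their prerequisites met. C has the earlier label, so C next.
A, D and H are all available; A has the earlier label → A.
D and H are both available; D has the earlier label → D.
F now also ready, so the ready set is {F, H}; F has the earlier label → F.
H is the only step now ready → H.
That leaves E as the only ready step → E.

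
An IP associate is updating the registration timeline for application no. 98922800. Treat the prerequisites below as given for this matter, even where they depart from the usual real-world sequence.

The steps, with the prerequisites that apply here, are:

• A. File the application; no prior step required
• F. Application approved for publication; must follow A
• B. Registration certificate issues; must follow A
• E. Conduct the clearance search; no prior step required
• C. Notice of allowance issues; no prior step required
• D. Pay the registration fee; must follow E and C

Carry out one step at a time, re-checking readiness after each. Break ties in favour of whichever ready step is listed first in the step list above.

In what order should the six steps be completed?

Nothing is required for A, E and C. A is listed earlier → A first.
F and B now also ready, so the ready set is {F, B, E, C}; F is listed earlier → F.
Now B, E and C have their prerequisites met. B is listed earlier, so B next.
Now E and C have their prerequisites met. E is listed earlier, so E next.
That leaves C as the only ready step → C.
That leaves D as the only ready step → D.

A, F, B, E, C, D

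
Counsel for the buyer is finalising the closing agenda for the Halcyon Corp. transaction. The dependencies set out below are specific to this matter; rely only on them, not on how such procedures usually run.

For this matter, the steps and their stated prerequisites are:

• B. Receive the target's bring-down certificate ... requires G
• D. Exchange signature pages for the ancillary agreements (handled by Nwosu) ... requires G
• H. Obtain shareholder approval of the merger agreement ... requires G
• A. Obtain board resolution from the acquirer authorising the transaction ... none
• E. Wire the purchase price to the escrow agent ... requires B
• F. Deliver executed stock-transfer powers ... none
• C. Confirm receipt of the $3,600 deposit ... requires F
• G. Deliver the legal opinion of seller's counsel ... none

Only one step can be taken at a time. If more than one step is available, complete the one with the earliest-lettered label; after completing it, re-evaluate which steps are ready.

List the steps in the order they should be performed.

A, F and G have no prerequisites; A has the earlier label, so A is first.
Now F and G have their prerequisites met. F has the earlier label, so F next.
C now also ready, so the ready set is {C, G}; C has the earlier label → C.
G is the only step now ready → G.
Ready: B, D and H. B has the earlier label → B.
Now D, E and H have their prerequisites met. D has the earlier label, so D next.
Now E and H have their prerequisites met. E has the earlier label, so E next.
H needed G, now all done → H.

A → F → C → G → B → D → E → H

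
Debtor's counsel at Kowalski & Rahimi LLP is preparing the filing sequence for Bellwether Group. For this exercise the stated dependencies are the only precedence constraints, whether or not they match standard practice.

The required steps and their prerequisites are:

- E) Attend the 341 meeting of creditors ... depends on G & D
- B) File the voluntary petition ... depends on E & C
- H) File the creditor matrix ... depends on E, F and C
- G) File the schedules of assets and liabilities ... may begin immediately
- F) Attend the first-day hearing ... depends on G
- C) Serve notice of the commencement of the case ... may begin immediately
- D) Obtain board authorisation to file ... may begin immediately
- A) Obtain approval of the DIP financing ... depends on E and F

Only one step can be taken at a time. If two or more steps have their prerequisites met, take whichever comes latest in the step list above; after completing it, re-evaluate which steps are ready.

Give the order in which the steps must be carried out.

D, C and G have no prerequisites; D is listed later, so D is first.
Ready: C and G. C is listed later → C.
That leaves G as the only ready step → G.
F and E are both available; F is listed later → F.
E is the only step now ready → E.
Ready: A, H and B. A is listed later → A.
H and B are both available; H is listed later → H.
B needed C and E, now all done → B.

D, C, G, F, E, A, H, B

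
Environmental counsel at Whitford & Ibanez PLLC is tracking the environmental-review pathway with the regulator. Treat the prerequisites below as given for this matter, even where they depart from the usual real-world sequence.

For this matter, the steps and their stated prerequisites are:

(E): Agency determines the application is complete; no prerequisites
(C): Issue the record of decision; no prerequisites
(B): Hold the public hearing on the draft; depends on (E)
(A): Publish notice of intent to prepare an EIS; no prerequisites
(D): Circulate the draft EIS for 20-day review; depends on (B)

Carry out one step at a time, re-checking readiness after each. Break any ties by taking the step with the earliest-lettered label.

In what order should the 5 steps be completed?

(A), (C), (E), (B), (D)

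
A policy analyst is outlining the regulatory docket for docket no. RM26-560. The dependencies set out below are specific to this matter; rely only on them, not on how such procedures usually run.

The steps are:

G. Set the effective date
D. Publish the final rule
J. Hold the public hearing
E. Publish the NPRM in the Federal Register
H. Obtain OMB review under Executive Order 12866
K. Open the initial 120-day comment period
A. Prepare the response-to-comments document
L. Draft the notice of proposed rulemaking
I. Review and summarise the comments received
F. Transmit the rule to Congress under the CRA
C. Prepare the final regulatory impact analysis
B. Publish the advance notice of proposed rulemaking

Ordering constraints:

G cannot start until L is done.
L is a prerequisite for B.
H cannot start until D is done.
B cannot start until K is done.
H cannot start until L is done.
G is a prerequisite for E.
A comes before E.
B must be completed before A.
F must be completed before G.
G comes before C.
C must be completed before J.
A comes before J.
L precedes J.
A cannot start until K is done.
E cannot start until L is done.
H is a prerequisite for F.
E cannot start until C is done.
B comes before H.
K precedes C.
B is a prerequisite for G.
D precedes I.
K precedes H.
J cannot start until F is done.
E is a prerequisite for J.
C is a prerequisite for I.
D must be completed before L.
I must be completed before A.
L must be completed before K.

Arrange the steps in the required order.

D L K B H F G C I A E J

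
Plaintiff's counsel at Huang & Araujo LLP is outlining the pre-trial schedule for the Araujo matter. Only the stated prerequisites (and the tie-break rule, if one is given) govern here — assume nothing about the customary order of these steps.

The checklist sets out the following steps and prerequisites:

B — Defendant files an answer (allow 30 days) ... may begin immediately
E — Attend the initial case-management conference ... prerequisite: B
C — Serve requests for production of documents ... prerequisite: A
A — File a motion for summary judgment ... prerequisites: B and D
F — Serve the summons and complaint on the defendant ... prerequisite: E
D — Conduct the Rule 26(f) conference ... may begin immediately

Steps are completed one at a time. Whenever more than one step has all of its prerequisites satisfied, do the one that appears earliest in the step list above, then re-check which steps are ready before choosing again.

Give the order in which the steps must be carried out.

B and D have no prerequisites; B is listed earlier, so B is first.
Now E and D have their prerequisites met. E is listed earlier, so E next.
F now also ready, so the ready set is {F, D}; F is listed earlier → F.
That leaves D as the only ready step → D.
A needed B and D, now all done → A.
That leaves C as the only ready step → C.

B E F D A C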